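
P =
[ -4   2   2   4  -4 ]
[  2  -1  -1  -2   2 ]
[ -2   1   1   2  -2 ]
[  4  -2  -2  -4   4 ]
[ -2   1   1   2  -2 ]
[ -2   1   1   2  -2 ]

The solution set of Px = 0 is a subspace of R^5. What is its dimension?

4

Row reduce to echelon form.
R2 ← R2 + (1/2)·R1: [0, 0, 0, 0, 0]
R3 ← R3 − (1/2)·R1: [0, 0, 0, 0, 0]
R4 ← R4 + R1: [0, 0, 0, 0, 0]
R5 ← R5 − (1/2)·R1: [0, 0, 0, 0, 0]
R6 ← R6 − (1/2)·R1: [0, 0, 0, 0, 0]
1 nonzero row, so rank(P) = 1.
P has 5 columns; by rank–nullity, nullity = 5 − 1 = 4.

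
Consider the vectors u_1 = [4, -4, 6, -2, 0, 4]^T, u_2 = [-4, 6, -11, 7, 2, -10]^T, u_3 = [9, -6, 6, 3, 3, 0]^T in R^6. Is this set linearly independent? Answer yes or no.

no

Form the matrix with these vectors as rows and row reduce.
R2 ← R2 + R1: [0, 2, -5, 5, 2, -6]
R3 ← R3 − (9/4)·R1: [0, 3, -15/2, 15/2, 3, -9]
R3 ← R3 − (3/2)·R2: [0, 0, 0, 0, 0, 0]
2 nonzero rows, so the 3 vectors span a space of dimension 2.
Since 2 < 3, the vectors are linearly dependent.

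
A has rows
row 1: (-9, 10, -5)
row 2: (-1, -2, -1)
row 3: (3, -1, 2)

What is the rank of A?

2

Row reduce to echelon form.
R2 ← R2 − (1/9)·R1: [0, -28/9, -4/9]
R3 ← R3 + (1/3)·R1: [0, 7/3, 1/3]
R3 ← R3 + (3/4)·R2: [0, 0, 0]
Echelon form has 2 nonzero rows, so rank(A) = 2.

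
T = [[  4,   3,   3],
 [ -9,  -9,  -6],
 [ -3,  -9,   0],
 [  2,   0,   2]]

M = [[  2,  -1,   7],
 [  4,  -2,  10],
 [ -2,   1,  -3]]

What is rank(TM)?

First compute TM:
[[ 14,  -7,  49],
 [-42,  21, -135],
 [-42,  21, -111],
 [  0,   0,   8]]
Now row reduce the product.
R2 ← R2 + (3)·R1: [0, 0, 12]
R3 ← R3 + (3)·R1: [0, 0, 36]
R3 ← R3 − (3)·R2: [0, 0, 0]
R4 ← R4 − (2/3)·R2: [0, 0, 0]
2 nonzero rows, so rank(TM) = 2.

2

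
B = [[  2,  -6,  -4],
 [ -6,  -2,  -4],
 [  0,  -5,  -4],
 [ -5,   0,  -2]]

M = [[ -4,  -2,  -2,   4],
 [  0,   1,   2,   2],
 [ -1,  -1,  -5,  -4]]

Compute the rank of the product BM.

2

First compute BM:
[[ -4,  -6,   4,  12],
 [ 28,  14,  28, -12],
 [  4,  -1,  10,   6],
 [ 22,  12,  20, -12]]
Now row reduce the product.
R2 ← R2 + (7)·R1: [0, -28, 56, 72]
R3 ← R3 + R1: [0, -7, 14, 18]
R4 ← R4 + (11/2)·R1: [0, -21, 42, 54]
R3 ← R3 − (1/4)·R2: [0, 0, 0, 0]
R4 ← R4 − (3/4)·R2: [0, 0, 0, 0]
2 nonzero rows, so rank(BM) = 2.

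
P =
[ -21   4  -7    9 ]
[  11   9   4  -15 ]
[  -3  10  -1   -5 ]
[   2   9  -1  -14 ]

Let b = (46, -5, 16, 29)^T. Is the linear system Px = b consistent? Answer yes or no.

Row reduce the augmented matrix [P | b].
R2 ← R2 + (11/21)·R1: [0, 233/21, 1/3, -72/7, 401/21]
R3 ← R3 − (1/7)·R1: [0, 66/7, 0, -44/7, 66/7]
R4 ← R4 + (2/21)·R1: [0, 197/21, -5/3, -92/7, 701/21]
R3 ← R3 − (198/233)·R2: [0, 0, -66/233, 572/233, -1584/233]
R4 ← R4 − (197/233)·R2: [0, 0, -454/233, -1036/233, 4016/233]
R4 ← R4 − (227/33)·R3: [0, 0, 0, -64/3, 64]
The echelon form has 4 nonzero rows, and every pivot lies in the first 4 columns, so rank(P) = rank([P|b]) = 4.
The system is consistent.

yes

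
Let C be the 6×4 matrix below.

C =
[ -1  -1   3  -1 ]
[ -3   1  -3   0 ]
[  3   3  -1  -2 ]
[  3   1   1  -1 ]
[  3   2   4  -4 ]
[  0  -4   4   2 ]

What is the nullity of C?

Row reduce to echelon form.
R2 ← R2 − (3)·R1: [0, 4, -12, 3]
R3 ← R3 + (3)·R1: [0, 0, 8, -5]
R4 ← R4 + (3)·R1: [0, -2, 10, -4]
R5 ← R5 + (3)·R1: [0, -1, 13, -7]
R4 ← R4 + (1/2)·R2: [0, 0, 4, -5/2]
R5 ← R5 + (1/4)·R2: [0, 0, 10, -25/4]
R6 ← R6 + R2: [0, 0, -8, 5]
R4 ← R4 − (1/2)·R3: [0, 0, 0, 0]
R5 ← R5 − (5/4)·R3: [0, 0, 0, 0]
R6 ← R6 + R3: [0, 0, 0, 0]
3 nonzero rows, so rank(C) = 3.
C has 4 columns; by rank–nullity, nullity = 4 − 3 = 1.

1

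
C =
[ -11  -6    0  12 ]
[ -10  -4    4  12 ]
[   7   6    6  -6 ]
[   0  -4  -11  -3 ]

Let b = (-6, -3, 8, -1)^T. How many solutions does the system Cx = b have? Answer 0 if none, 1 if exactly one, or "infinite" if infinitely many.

0

Row reduce the augmented matrix [C | b].
R2 ← R2 − (10/11)·R1: [0, 16/11, 4, 12/11, 27/11]
R3 ← R3 + (7/11)·R1: [0, 24/11, 6, 18/11, 46/11]
R3 ← R3 − (3/2)·R2: [0, 0, 0, 0, 1/2]
R4 ← R4 + (11/4)·R2: [0, 0, 0, 0, 23/4]
R4 ← R4 − (23/2)·R3: [0, 0, 0, 0, 0]
The echelon form has 3 nonzero rows; the last pivot sits in the augmented column, so rank(C) = 2 but rank([C|b]) = 3.
Since the ranks differ, the system is inconsistent.
It has no solutions.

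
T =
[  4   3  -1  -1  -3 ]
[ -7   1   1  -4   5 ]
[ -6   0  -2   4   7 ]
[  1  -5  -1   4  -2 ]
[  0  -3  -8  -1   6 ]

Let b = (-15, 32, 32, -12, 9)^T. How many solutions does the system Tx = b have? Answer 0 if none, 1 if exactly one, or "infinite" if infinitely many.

Row reduce the augmented matrix [T | b].
R2 ← R2 + (7/4)·R1: [0, 25/4, -3/4, -23/4, -1/4, 23/4]
R3 ← R3 + (3/2)·R1: [0, 9/2, -7/2, 5/2, 5/2, 19/2]
R4 ← R4 − (1/4)·R1: [0, -23/4, -3/4, 17/4, -5/4, -33/4]
R3 ← R3 − (18/25)·R2: [0, 0, -74/25, 166/25, 67/25, 134/25]
R4 ← R4 + (23/25)·R2: [0, 0, -36/25, -26/25, -37/25, -74/25]
R5 ← R5 + (12/25)·R2: [0, 0, -209/25, -94/25, 147/25, 294/25]
R4 ← R4 − (18/37)·R3: [0, 0, 0, -158/37, -103/37, -206/37]
R5 ← R5 − (209/74)·R3: [0, 0, 0, -833/37, -125/74, -125/37]
R5 ← R5 − (833/158)·R4: [0, 0, 0, 0, 1026/79, 2052/79]
The echelon form has 5 nonzero rows, and every pivot lies in the first 5 columns, so rank(T) = rank([T|b]) = 5.
The system is consistent.
rank = 5 = number of unknowns, so the solution is unique.

1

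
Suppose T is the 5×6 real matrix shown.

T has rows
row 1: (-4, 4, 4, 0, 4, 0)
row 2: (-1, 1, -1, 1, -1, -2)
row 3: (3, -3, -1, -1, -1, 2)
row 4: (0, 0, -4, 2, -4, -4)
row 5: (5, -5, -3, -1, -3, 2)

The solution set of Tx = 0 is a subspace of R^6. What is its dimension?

Row reduce to echelon form.
R2 ← R2 − (1/4)·R1: [0, 0, -2, 1, -2, -2]
R3 ← R3 + (3/4)·R1: [0, 0, 2, -1, 2, 2]
R5 ← R5 + (5/4)·R1: [0, 0, 2, -1, 2, 2]
R3 ← R3 + R2: [0, 0, 0, 0, 0, 0]
R4 ← R4 − (2)·R2: [0, 0, 0, 0, 0, 0]
R5 ← R5 + R2: [0, 0, 0, 0, 0, 0]
2 nonzero rows, so rank(T) = 2.
T has 6 columns; by rank–nullity, nullity = 6 − 2 = 4.

4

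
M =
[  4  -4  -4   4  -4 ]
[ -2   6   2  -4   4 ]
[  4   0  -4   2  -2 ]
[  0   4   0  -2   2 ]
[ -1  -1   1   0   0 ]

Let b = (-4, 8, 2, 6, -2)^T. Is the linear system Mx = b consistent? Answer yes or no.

yes

Row reduce the augmented matrix [M | b].
R2 ← R2 + (1/2)·R1: [0, 4, 0, -2, 2, 6]
R3 ← R3 − R1: [0, 4, 0, -2, 2, 6]
R5 ← R5 + (1/4)·R1: [0, -2, 0, 1, -1, -3]
R3 ← R3 − R2: [0, 0, 0, 0, 0, 0]
R4 ← R4 − R2: [0, 0, 0, 0, 0, 0]
R5 ← R5 + (1/2)·R2: [0, 0, 0, 0, 0, 0]
The echelon form has 2 nonzero rows, and every pivot lies in the first 5 columns, so rank(M) = rank([M|b]) = 2.
The system is consistent.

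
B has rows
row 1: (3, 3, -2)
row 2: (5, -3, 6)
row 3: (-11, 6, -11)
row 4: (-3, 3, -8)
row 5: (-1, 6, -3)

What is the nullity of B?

0

Row reduce to echelon form.
R2 ← R2 − (5/3)·R1: [0, -8, 28/3]
R3 ← R3 + (11/3)·R1: [0, 17, -55/3]
R4 ← R4 + R1: [0, 6, -10]
R5 ← R5 + (1/3)·R1: [0, 7, -11/3]
R3 ← R3 + (17/8)·R2: [0, 0, 3/2]
R4 ← R4 + (3/4)·R2: [0, 0, -3]
R5 ← R5 + (7/8)·R2: [0, 0, 9/2]
R4 ← R4 + (2)·R3: [0, 0, 0]
R5 ← R5 − (3)·R3: [0, 0, 0]
3 nonzero rows, so rank(B) = 3.
B has 3 columns; by rank–nullity, nullity = 3 − 3 = 0.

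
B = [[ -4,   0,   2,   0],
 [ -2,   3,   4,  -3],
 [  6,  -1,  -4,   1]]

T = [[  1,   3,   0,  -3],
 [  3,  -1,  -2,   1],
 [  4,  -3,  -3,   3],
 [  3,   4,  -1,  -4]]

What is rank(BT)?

2

First compute BT:
[[  4, -18,  -6,  18],
 [ 14, -33, -15,  33],
 [-10,  35,  13, -35]]
Now row reduce the product.
R2 ← R2 − (7/2)·R1: [0, 30, 6, -30]
R3 ← R3 + (5/2)·R1: [0, -10, -2, 10]
R3 ← R3 + (1/3)·R2: [0, 0, 0, 0]
2 nonzero rows, so rank(BT) = 2.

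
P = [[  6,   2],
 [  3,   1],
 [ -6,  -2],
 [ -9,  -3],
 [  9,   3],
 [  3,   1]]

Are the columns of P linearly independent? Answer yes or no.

no

Row reduce P to echelon form.
R2 ← R2 − (1/2)·R1: [0, 0]
R3 ← R3 + R1: [0, 0]
R4 ← R4 + (3/2)·R1: [0, 0]
R5 ← R5 − (3/2)·R1: [0, 0]
R6 ← R6 − (1/2)·R1: [0, 0]
1 pivot among 2 columns.
Only 1 < 2 pivot columns, so the columns are linearly dependent.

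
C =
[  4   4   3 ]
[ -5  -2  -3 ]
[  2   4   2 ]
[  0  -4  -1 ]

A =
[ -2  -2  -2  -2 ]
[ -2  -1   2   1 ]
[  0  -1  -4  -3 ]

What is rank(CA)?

First compute CA:
[[-16, -15, -12, -13],
 [ 14,  15,  18,  17],
 [-12, -10,  -4,  -6],
 [  8,   5,  -4,  -1]]
Now row reduce the product.
R2 ← R2 + (7/8)·R1: [0, 15/8, 15/2, 45/8]
R3 ← R3 − (3/4)·R1: [0, 5/4, 5, 15/4]
R4 ← R4 + (1/2)·R1: [0, -5/2, -10, -15/2]
R3 ← R3 − (2/3)·R2: [0, 0, 0, 0]
R4 ← R4 + (4/3)·R2: [0, 0, 0, 0]
2 nonzero rows, so rank(CA) = 2.

2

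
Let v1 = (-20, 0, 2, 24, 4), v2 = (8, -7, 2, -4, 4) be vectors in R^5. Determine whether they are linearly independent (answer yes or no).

yes

Form the matrix with these vectors as rows and row reduce.
R2 ← R2 + (2/5)·R1: [0, -7, 14/5, 28/5, 28/5]
2 nonzero rows, so the 2 vectors span a space of dimension 2.
Since 2 = 2, the vectors are linearly independent.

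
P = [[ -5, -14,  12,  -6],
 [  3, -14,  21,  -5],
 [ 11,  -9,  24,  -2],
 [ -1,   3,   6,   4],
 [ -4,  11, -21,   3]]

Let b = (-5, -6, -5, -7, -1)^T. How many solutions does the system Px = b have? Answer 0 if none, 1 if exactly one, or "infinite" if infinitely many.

Row reduce the augmented matrix [P | b].
R2 ← R2 + (3/5)·R1: [0, -112/5, 141/5, -43/5, -9]
R3 ← R3 + (11/5)·R1: [0, -199/5, 252/5, -76/5, -16]
R4 ← R4 − (1/5)·R1: [0, 29/5, 18/5, 26/5, -6]
R5 ← R5 − (4/5)·R1: [0, 111/5, -153/5, 39/5, 3]
R3 ← R3 − (199/112)·R2: [0, 0, 33/112, 9/112, -1/112]
R4 ← R4 + (29/112)·R2: [0, 0, 1221/112, 333/112, -933/112]
R5 ← R5 + (111/112)·R2: [0, 0, -297/112, -81/112, -663/112]
R4 ← R4 − (37)·R3: [0, 0, 0, 0, -8]
R5 ← R5 + (9)·R3: [0, 0, 0, 0, -6]
R5 ← R5 − (3/4)·R4: [0, 0, 0, 0, 0]
The echelon form has 4 nonzero rows; the last pivot sits in the augmented column, so rank(P) = 3 but rank([P|b]) = 4.
Since the ranks differ, the system is inconsistent.
It has no solutions.

0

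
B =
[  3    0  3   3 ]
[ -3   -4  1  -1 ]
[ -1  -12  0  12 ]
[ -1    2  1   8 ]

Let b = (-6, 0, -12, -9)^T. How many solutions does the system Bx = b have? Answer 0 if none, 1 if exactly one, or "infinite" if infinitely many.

Row reduce the augmented matrix [B | b].
R2 ← R2 + R1: [0, -4, 4, 2, -6]
R3 ← R3 + (1/3)·R1: [0, -12, 1, 13, -14]
R4 ← R4 + (1/3)·R1: [0, 2, 2, 9, -11]
R3 ← R3 − (3)·R2: [0, 0, -11, 7, 4]
R4 ← R4 + (1/2)·R2: [0, 0, 4, 10, -14]
R4 ← R4 + (4/11)·R3: [0, 0, 0, 138/11, -138/11]
The echelon form has 4 nonzero rows, and every pivot lies in the first 4 columns, so rank(B) = rank([B|b]) = 4.
The system is consistent.
rank = 4 = number of unknowns, so the solution is unique.

1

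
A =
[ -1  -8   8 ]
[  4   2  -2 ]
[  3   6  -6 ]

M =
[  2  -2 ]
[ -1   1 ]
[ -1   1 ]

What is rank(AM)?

1

First compute AM:
[[ -2,   2],
 [  8,  -8],
 [  6,  -6]]
Now row reduce the product.
R2 ← R2 + (4)·R1: [0, 0]
R3 ← R3 + (3)·R1: [0, 0]
1 nonzero row, so rank(AM) = 1.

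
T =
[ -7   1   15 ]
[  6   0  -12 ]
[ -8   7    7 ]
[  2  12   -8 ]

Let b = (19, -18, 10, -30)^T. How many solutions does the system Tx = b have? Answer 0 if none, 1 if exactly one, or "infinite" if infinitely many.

1

Row reduce the augmented matrix [T | b].
R2 ← R2 + (6/7)·R1: [0, 6/7, 6/7, -12/7]
R3 ← R3 − (8/7)·R1: [0, 41/7, -71/7, -82/7]
R4 ← R4 + (2/7)·R1: [0, 86/7, -26/7, -172/7]
R3 ← R3 − (41/6)·R2: [0, 0, -16, 0]
R4 ← R4 − (43/3)·R2: [0, 0, -16, 0]
R4 ← R4 − R3: [0, 0, 0, 0]
The echelon form has 3 nonzero rows, and every pivot lies in the first 3 columns, so rank(T) = rank([T|b]) = 3.
The system is consistent.
rank = 3 = number of unknowns, so the solution is unique.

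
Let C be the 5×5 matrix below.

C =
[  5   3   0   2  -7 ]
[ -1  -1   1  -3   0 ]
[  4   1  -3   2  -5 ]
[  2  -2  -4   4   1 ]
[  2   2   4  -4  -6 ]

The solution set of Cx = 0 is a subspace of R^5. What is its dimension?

1

Row reduce to echelon form.
R2 ← R2 + (1/5)·R1: [0, -2/5, 1, -13/5, -7/5]
R3 ← R3 − (4/5)·R1: [0, -7/5, -3, 2/5, 3/5]
R4 ← R4 − (2/5)·R1: [0, -16/5, -4, 16/5, 19/5]
R5 ← R5 − (2/5)·R1: [0, 4/5, 4, -24/5, -16/5]
R3 ← R3 − (7/2)·R2: [0, 0, -13/2, 19/2, 11/2]
R4 ← R4 − (8)·R2: [0, 0, -12, 24, 15]
R5 ← R5 + (2)·R2: [0, 0, 6, -10, -6]
R4 ← R4 − (24/13)·R3: [0, 0, 0, 84/13, 63/13]
R5 ← R5 + (12/13)·R3: [0, 0, 0, -16/13, -12/13]
R5 ← R5 + (4/21)·R4: [0, 0, 0, 0, 0]
4 nonzero rows, so rank(C) = 4.
C has 5 columns; by rank–nullity, nullity = 5 − 4 = 1.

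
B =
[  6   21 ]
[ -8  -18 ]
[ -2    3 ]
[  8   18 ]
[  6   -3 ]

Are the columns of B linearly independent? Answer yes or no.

yes

Row reduce B to echelon form.
R2 ← R2 + (4/3)·R1: [0, 10]
R3 ← R3 + (1/3)·R1: [0, 10]
R4 ← R4 − (4/3)·R1: [0, -10]
R5 ← R5 − R1: [0, -24]
R3 ← R3 − R2: [0, 0]
R4 ← R4 + R2: [0, 0]
R5 ← R5 + (12/5)·R2: [0, 0]
2 pivots among 2 columns.
Every column is a pivot column, so the columns are linearly independent.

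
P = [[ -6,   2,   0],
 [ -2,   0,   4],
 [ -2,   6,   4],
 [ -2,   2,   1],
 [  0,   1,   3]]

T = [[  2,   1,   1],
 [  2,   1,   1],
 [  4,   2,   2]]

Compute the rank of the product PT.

First compute PT:
[[ -8,  -4,  -4],
 [ 12,   6,   6],
 [ 24,  12,  12],
 [  4,   2,   2],
 [ 14,   7,   7]]
Now row reduce the product.
R2 ← R2 + (3/2)·R1: [0, 0, 0]
R3 ← R3 + (3)·R1: [0, 0, 0]
R4 ← R4 + (1/2)·R1: [0, 0, 0]
R5 ← R5 + (7/4)·R1: [0, 0, 0]
1 nonzero row, so rank(PT) = 1.

1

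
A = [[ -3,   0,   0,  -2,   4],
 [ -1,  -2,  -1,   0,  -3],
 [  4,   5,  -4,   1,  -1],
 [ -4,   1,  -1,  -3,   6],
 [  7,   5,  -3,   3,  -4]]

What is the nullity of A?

2

Row reduce to echelon form.
R2 ← R2 − (1/3)·R1: [0, -2, -1, 2/3, -13/3]
R3 ← R3 + (4/3)·R1: [0, 5, -4, -5/3, 13/3]
R4 ← R4 − (4/3)·R1: [0, 1, -1, -1/3, 2/3]
R5 ← R5 + (7/3)·R1: [0, 5, -3, -5/3, 16/3]
R3 ← R3 + (5/2)·R2: [0, 0, -13/2, 0, -13/2]
R4 ← R4 + (1/2)·R2: [0, 0, -3/2, 0, -3/2]
R5 ← R5 + (5/2)·R2: [0, 0, -11/2, 0, -11/2]
R4 ← R4 − (3/13)·R3: [0, 0, 0, 0, 0]
R5 ← R5 − (11/13)·R3: [0, 0, 0, 0, 0]
3 nonzero rows, so rank(A) = 3.
A has 5 columns; by rank–nullity, nullity = 5 − 3 = 2.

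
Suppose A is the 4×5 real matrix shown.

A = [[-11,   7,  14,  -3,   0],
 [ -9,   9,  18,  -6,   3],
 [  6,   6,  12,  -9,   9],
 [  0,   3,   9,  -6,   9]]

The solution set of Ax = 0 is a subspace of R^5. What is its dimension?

2

Row reduce to echelon form.
R2 ← R2 − (9/11)·R1: [0, 36/11, 72/11, -39/11, 3]
R3 ← R3 + (6/11)·R1: [0, 108/11, 216/11, -117/11, 9]
R3 ← R3 − (3)·R2: [0, 0, 0, 0, 0]
R4 ← R4 − (11/12)·R2: [0, 0, 3, -11/4, 25/4]
Swap R3 ↔ R4
3 nonzero rows, so rank(A) = 3.
A has 5 columns; by rank–nullity, nullity = 5 − 3 = 2.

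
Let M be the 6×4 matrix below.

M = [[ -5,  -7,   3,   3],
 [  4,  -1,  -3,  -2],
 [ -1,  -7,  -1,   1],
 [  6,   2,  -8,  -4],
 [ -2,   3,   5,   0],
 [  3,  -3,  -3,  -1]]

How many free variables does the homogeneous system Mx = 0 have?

0

Row reduce to echelon form.
R2 ← R2 + (4/5)·R1: [0, -33/5, -3/5, 2/5]
R3 ← R3 − (1/5)·R1: [0, -28/5, -8/5, 2/5]
R4 ← R4 + (6/5)·R1: [0, -32/5, -22/5, -2/5]
R5 ← R5 − (2/5)·R1: [0, 29/5, 19/5, -6/5]
R6 ← R6 + (3/5)·R1: [0, -36/5, -6/5, 4/5]
R3 ← R3 − (28/33)·R2: [0, 0, -12/11, 2/33]
R4 ← R4 − (32/33)·R2: [0, 0, -42/11, -26/33]
R5 ← R5 + (29/33)·R2: [0, 0, 36/11, -28/33]
R6 ← R6 − (12/11)·R2: [0, 0, -6/11, 4/11]
R4 ← R4 − (7/2)·R3: [0, 0, 0, -1]
R5 ← R5 + (3)·R3: [0, 0, 0, -2/3]
R6 ← R6 − (1/2)·R3: [0, 0, 0, 1/3]
R5 ← R5 − (2/3)·R4: [0, 0, 0, 0]
R6 ← R6 + (1/3)·R4: [0, 0, 0, 0]
4 nonzero rows, so rank(M) = 4.
M has 4 columns; by rank–nullity, nullity = 4 − 4 = 0.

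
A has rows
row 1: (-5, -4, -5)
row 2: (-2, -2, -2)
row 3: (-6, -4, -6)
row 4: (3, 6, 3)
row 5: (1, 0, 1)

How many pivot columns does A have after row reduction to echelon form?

Row reduce to echelon form.
R2 ← R2 − (2/5)·R1: [0, -2/5, 0]
R3 ← R3 − (6/5)·R1: [0, 4/5, 0]
R4 ← R4 + (3/5)·R1: [0, 18/5, 0]
R5 ← R5 + (1/5)·R1: [0, -4/5, 0]
R3 ← R3 + (2)·R2: [0, 0, 0]
R4 ← R4 + (9)·R2: [0, 0, 0]
R5 ← R5 − (2)·R2: [0, 0, 0]
Echelon form has 2 nonzero rows, so rank(A) = 2.
Each nonzero row contributes one pivot column: 2 pivot columns.

2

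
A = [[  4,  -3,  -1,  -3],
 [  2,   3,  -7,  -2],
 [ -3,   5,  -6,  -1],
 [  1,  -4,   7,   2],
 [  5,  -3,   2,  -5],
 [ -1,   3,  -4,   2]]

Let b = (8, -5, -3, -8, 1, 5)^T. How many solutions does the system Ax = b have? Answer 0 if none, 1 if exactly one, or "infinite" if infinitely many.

Row reduce the augmented matrix [A | b].
R2 ← R2 − (1/2)·R1: [0, 9/2, -13/2, -1/2, -9]
R3 ← R3 + (3/4)·R1: [0, 11/4, -27/4, -13/4, 3]
R4 ← R4 − (1/4)·R1: [0, -13/4, 29/4, 11/4, -10]
R5 ← R5 − (5/4)·R1: [0, 3/4, 13/4, -5/4, -9]
R6 ← R6 + (1/4)·R1: [0, 9/4, -17/4, 5/4, 7]
R3 ← R3 − (11/18)·R2: [0, 0, -25/9, -53/18, 17/2]
R4 ← R4 + (13/18)·R2: [0, 0, 23/9, 43/18, -33/2]
R5 ← R5 − (1/6)·R2: [0, 0, 13/3, -7/6, -15/2]
R6 ← R6 − (1/2)·R2: [0, 0, -1, 3/2, 23/2]
R4 ← R4 + (23/25)·R3: [0, 0, 0, -8/25, -217/25]
R5 ← R5 + (39/25)·R3: [0, 0, 0, -144/25, 144/25]
R6 ← R6 − (9/25)·R3: [0, 0, 0, 64/25, 211/25]
R5 ← R5 − (18)·R4: [0, 0, 0, 0, 162]
R6 ← R6 + (8)·R4: [0, 0, 0, 0, -61]
R6 ← R6 + (61/162)·R5: [0, 0, 0, 0, 0]
The echelon form has 5 nonzero rows; the last pivot sits in the augmented column, so rank(A) = 4 but rank([A|b]) = 5.
Since the ranks differ, the system is inconsistent.
It has no solutions.

0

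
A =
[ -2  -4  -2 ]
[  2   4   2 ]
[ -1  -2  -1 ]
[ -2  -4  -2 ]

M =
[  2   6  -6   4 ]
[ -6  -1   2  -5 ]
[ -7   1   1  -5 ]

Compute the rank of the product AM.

1

First compute AM:
[[ 34, -10,   2,  22],
 [-34,  10,  -2, -22],
 [ 17,  -5,   1,  11],
 [ 34, -10,   2,  22]]
Now row reduce the product.
R2 ← R2 + R1: [0, 0, 0, 0]
R3 ← R3 − (1/2)·R1: [0, 0, 0, 0]
R4 ← R4 − R1: [0, 0, 0, 0]
1 nonzero row, so rank(AM) = 1.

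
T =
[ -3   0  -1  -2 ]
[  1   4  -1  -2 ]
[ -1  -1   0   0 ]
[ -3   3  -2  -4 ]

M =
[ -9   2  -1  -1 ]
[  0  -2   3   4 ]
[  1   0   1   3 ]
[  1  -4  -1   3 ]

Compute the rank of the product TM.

2

First compute TM:
[[ 24,   2,   4,  -6],
 [-12,   2,  12,   6],
 [  9,   0,  -2,  -3],
 [ 21,   4,  14,  -3]]
Now row reduce the product.
R2 ← R2 + (1/2)·R1: [0, 3, 14, 3]
R3 ← R3 − (3/8)·R1: [0, -3/4, -7/2, -3/4]
R4 ← R4 − (7/8)·R1: [0, 9/4, 21/2, 9/4]
R3 ← R3 + (1/4)·R2: [0, 0, 0, 0]
R4 ← R4 − (3/4)·R2: [0, 0, 0, 0]
2 nonzero rows, so rank(TM) = 2.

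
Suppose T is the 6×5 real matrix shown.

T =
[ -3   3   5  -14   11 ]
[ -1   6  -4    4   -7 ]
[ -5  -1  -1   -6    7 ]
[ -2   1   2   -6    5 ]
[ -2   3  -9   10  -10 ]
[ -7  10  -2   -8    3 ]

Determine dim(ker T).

Row reduce to echelon form.
R2 ← R2 − (1/3)·R1: [0, 5, -17/3, 26/3, -32/3]
R3 ← R3 − (5/3)·R1: [0, -6, -28/3, 52/3, -34/3]
R4 ← R4 − (2/3)·R1: [0, -1, -4/3, 10/3, -7/3]
R5 ← R5 − (2/3)·R1: [0, 1, -37/3, 58/3, -52/3]
R6 ← R6 − (7/3)·R1: [0, 3, -41/3, 74/3, -68/3]
R3 ← R3 + (6/5)·R2: [0, 0, -242/15, 416/15, -362/15]
R4 ← R4 + (1/5)·R2: [0, 0, -37/15, 76/15, -67/15]
R5 ← R5 − (1/5)·R2: [0, 0, -56/5, 88/5, -76/5]
R6 ← R6 − (3/5)·R2: [0, 0, -154/15, 292/15, -244/15]
R4 ← R4 − (37/242)·R3: [0, 0, 0, 100/121, -94/121]
R5 ← R5 − (84/121)·R3: [0, 0, 0, -200/121, 188/121]
R6 ← R6 − (7/11)·R3: [0, 0, 0, 20/11, -10/11]
R5 ← R5 + (2)·R4: [0, 0, 0, 0, 0]
R6 ← R6 − (11/5)·R4: [0, 0, 0, 0, 4/5]
Swap R5 ↔ R6
5 nonzero rows, so rank(T) = 5.
T has 5 columns; by rank–nullity, nullity = 5 − 5 = 0.

0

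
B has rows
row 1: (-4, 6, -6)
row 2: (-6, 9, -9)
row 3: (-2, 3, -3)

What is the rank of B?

Row reduce to echelon form.
R2 ← R2 − (3/2)·R1: [0, 0, 0]
R3 ← R3 − (1/2)·R1: [0, 0, 0]
Echelon form has 1 nonzero row, so rank(B) = 1.

1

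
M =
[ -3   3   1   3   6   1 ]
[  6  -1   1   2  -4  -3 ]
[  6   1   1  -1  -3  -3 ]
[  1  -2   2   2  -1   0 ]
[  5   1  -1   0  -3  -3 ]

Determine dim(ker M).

Row reduce to echelon form.
R2 ← R2 + (2)·R1: [0, 5, 3, 8, 8, -1]
R3 ← R3 + (2)·R1: [0, 7, 3, 5, 9, -1]
R4 ← R4 + (1/3)·R1: [0, -1, 7/3, 3, 1, 1/3]
R5 ← R5 + (5/3)·R1: [0, 6, 2/3, 5, 7, -4/3]
R3 ← R3 − (7/5)·R2: [0, 0, -6/5, -31/5, -11/5, 2/5]
R4 ← R4 + (1/5)·R2: [0, 0, 44/15, 23/5, 13/5, 2/15]
R5 ← R5 − (6/5)·R2: [0, 0, -44/15, -23/5, -13/5, -2/15]
R4 ← R4 + (22/9)·R3: [0, 0, 0, -95/9, -25/9, 10/9]
R5 ← R5 − (22/9)·R3: [0, 0, 0, 95/9, 25/9, -10/9]
R5 ← R5 + R4: [0, 0, 0, 0, 0, 0]
4 nonzero rows, so rank(M) = 4.
M has 6 columns; by rank–nullity, nullity = 6 − 4 = 2.

2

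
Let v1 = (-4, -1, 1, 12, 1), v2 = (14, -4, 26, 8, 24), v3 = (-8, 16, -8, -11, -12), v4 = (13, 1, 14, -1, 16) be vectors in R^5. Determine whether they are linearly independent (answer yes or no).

yes

Form the matrix with these vectors as rows and row reduce.
R2 ← R2 + (7/2)·R1: [0, -15/2, 59/2, 50, 55/2]
R3 ← R3 − (2)·R1: [0, 18, -10, -35, -14]
R4 ← R4 + (13/4)·R1: [0, -9/4, 69/4, 38, 77/4]
R3 ← R3 + (12/5)·R2: [0, 0, 304/5, 85, 52]
R4 ← R4 − (3/10)·R2: [0, 0, 42/5, 23, 11]
R4 ← R4 − (21/152)·R3: [0, 0, 0, 1711/152, 145/38]
4 nonzero rows, so the 4 vectors span a space of dimension 4.
Since 4 = 4, the vectors are linearly independent.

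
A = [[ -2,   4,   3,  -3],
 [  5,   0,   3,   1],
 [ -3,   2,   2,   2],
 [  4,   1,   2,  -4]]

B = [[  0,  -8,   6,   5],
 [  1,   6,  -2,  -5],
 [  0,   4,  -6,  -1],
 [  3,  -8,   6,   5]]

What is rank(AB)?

3

First compute AB:
[[ -5,  76, -56, -48],
 [  3, -36,  18,  27],
 [  8,  28, -22, -17],
 [-11,  14, -14,  -7]]
Now row reduce the product.
R2 ← R2 + (3/5)·R1: [0, 48/5, -78/5, -9/5]
R3 ← R3 + (8/5)·R1: [0, 748/5, -558/5, -469/5]
R4 ← R4 − (11/5)·R1: [0, -766/5, 546/5, 493/5]
R3 ← R3 − (187/12)·R2: [0, 0, 263/2, -263/4]
R4 ← R4 + (383/24)·R2: [0, 0, -559/4, 559/8]
R4 ← R4 + (559/526)·R3: [0, 0, 0, 0]
3 nonzero rows, so rank(AB) = 3.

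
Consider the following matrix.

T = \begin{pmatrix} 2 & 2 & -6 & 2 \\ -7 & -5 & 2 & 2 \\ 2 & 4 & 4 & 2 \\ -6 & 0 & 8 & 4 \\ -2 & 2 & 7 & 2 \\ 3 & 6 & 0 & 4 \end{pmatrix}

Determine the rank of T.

Row reduce to echelon form.
R2 ← R2 + (7/2)·R1: [0, 2, -19, 9]
R3 ← R3 − R1: [0, 2, 10, 0]
R4 ← R4 + (3)·R1: [0, 6, -10, 10]
R5 ← R5 + R1: [0, 4, 1, 4]
R6 ← R6 − (3/2)·R1: [0, 3, 9, 1]
R3 ← R3 − R2: [0, 0, 29, -9]
R4 ← R4 − (3)·R2: [0, 0, 47, -17]
R5 ← R5 − (2)·R2: [0, 0, 39, -14]
R6 ← R6 − (3/2)·R2: [0, 0, 75/2, -25/2]
R4 ← R4 − (47/29)·R3: [0, 0, 0, -70/29]
R5 ← R5 − (39/29)·R3: [0, 0, 0, -55/29]
R6 ← R6 − (75/58)·R3: [0, 0, 0, -25/29]
R5 ← R5 − (11/14)·R4: [0, 0, 0, 0]
R6 ← R6 − (5/14)·R4: [0, 0, 0, 0]
Echelon form has 4 nonzero rows, so rank(T) = 4.

4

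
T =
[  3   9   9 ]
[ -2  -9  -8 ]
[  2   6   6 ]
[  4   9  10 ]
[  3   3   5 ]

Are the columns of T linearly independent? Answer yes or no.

no

Row reduce T to echelon form.
R2 ← R2 + (2/3)·R1: [0, -3, -2]
R3 ← R3 − (2/3)·R1: [0, 0, 0]
R4 ← R4 − (4/3)·R1: [0, -3, -2]
R5 ← R5 − R1: [0, -6, -4]
R4 ← R4 − R2: [0, 0, 0]
R5 ← R5 − (2)·R2: [0, 0, 0]
2 pivots among 3 columns.
Only 2 < 3 pivot columns, so the columns are linearly dependent.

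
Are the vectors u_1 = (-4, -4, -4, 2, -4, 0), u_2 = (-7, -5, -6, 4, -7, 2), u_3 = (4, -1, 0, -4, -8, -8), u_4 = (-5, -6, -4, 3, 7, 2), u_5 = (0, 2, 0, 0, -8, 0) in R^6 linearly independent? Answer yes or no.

Form the matrix with these vectors as rows and row reduce.
R2 ← R2 − (7/4)·R1: [0, 2, 1, 1/2, 0, 2]
R3 ← R3 + R1: [0, -5, -4, -2, -12, -8]
R4 ← R4 − (5/4)·R1: [0, -1, 1, 1/2, 12, 2]
R3 ← R3 + (5/2)·R2: [0, 0, -3/2, -3/4, -12, -3]
R4 ← R4 + (1/2)·R2: [0, 0, 3/2, 3/4, 12, 3]
R5 ← R5 − R2: [0, 0, -1, -1/2, -8, -2]
R4 ← R4 + R3: [0, 0, 0, 0, 0, 0]
R5 ← R5 − (2/3)·R3: [0, 0, 0, 0, 0, 0]
3 nonzero rows, so the 5 vectors span a space of dimension 3.
Since 3 < 5, the vectors are linearly dependent.

no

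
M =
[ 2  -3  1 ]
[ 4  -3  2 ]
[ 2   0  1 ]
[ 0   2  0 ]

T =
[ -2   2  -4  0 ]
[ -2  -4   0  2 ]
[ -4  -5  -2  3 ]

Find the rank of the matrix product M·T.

First compute MT:
[[ -2,  11, -10,  -3],
 [-10,  10, -20,   0],
 [ -8,  -1, -10,   3],
 [ -4,  -8,   0,   4]]
Now row reduce the product.
R2 ← R2 − (5)·R1: [0, -45, 30, 15]
R3 ← R3 − (4)·R1: [0, -45, 30, 15]
R4 ← R4 − (2)·R1: [0, -30, 20, 10]
R3 ← R3 − R2: [0, 0, 0, 0]
R4 ← R4 − (2/3)·R2: [0, 0, 0, 0]
2 nonzero rows, so rank(MT) = 2.

2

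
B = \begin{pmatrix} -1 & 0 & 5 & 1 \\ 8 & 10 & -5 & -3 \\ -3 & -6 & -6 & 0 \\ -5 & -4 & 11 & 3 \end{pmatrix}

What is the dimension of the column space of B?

Row reduce to echelon form.
R2 ← R2 + (8)·R1: [0, 10, 35, 5]
R3 ← R3 − (3)·R1: [0, -6, -21, -3]
R4 ← R4 − (5)·R1: [0, -4, -14, -2]
R3 ← R3 + (3/5)·R2: [0, 0, 0, 0]
R4 ← R4 + (2/5)·R2: [0, 0, 0, 0]
Echelon form has 2 nonzero rows, so rank(B) = 2.
The column space has dimension equal to the rank: 2.

2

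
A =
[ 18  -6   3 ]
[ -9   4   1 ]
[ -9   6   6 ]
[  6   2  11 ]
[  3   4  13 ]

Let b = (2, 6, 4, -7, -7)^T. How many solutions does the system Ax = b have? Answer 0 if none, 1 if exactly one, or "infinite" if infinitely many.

Row reduce the augmented matrix [A | b].
R2 ← R2 + (1/2)·R1: [0, 1, 5/2, 7]
R3 ← R3 + (1/2)·R1: [0, 3, 15/2, 5]
R4 ← R4 − (1/3)·R1: [0, 4, 10, -23/3]
R5 ← R5 − (1/6)·R1: [0, 5, 25/2, -22/3]
R3 ← R3 − (3)·R2: [0, 0, 0, -16]
R4 ← R4 − (4)·R2: [0, 0, 0, -107/3]
R5 ← R5 − (5)·R2: [0, 0, 0, -127/3]
R4 ← R4 − (107/48)·R3: [0, 0, 0, 0]
R5 ← R5 − (127/48)·R3: [0, 0, 0, 0]
The echelon form has 3 nonzero rows; the last pivot sits in the augmented column, so rank(A) = 2 but rank([A|b]) = 3.
Since the ranks differ, the system is inconsistent.
It has no solutions.

0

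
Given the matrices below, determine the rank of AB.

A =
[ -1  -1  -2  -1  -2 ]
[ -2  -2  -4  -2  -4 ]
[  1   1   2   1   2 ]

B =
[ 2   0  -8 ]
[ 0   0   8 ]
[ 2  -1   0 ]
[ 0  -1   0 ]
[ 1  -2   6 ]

First compute AB:
[[ -8,   7, -12],
 [-16,  14, -24],
 [  8,  -7,  12]]
Now row reduce the product.
R2 ← R2 − (2)·R1: [0, 0, 0]
R3 ← R3 + R1: [0, 0, 0]
1 nonzero row, so rank(AB) = 1.

1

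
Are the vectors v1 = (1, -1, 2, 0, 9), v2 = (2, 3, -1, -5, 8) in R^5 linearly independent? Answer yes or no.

Form the matrix with these vectors as rows and row reduce.
R2 ← R2 − (2)·R1: [0, 5, -5, -5, -10]
2 nonzero rows, so the 2 vectors span a space of dimension 2.
Since 2 = 2, the vectors are linearly independent.

yes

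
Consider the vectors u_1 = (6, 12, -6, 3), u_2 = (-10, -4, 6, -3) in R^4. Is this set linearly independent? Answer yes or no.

yes

Form the matrix with these vectors as rows and row reduce.
R2 ← R2 + (5/3)·R1: [0, 16, -4, 2]
2 nonzero rows, so the 2 vectors span a space of dimension 2.
Since 2 = 2, the vectors are linearly independent.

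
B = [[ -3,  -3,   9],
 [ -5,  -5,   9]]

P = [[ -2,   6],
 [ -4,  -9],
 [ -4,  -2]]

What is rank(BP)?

1

First compute BP:
[[-18,  -9],
 [ -6,  -3]]
Now row reduce the product.
R2 ← R2 − (1/3)·R1: [0, 0]
1 nonzero row, so rank(BP) = 1.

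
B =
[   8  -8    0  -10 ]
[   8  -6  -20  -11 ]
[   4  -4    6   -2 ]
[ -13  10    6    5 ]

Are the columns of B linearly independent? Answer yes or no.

Row reduce B to echelon form.
R2 ← R2 − R1: [0, 2, -20, -1]
R3 ← R3 − (1/2)·R1: [0, 0, 6, 3]
R4 ← R4 + (13/8)·R1: [0, -3, 6, -45/4]
R4 ← R4 + (3/2)·R2: [0, 0, -24, -51/4]
R4 ← R4 + (4)·R3: [0, 0, 0, -3/4]
4 pivots among 4 columns.
Every column is a pivot column, so the columns are linearly independent.

yes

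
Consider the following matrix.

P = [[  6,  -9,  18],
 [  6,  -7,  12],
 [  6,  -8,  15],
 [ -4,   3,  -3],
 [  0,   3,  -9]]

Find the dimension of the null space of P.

Row reduce to echelon form.
R2 ← R2 − R1: [0, 2, -6]
R3 ← R3 − R1: [0, 1, -3]
R4 ← R4 + (2/3)·R1: [0, -3, 9]
R3 ← R3 − (1/2)·R2: [0, 0, 0]
R4 ← R4 + (3/2)·R2: [0, 0, 0]
R5 ← R5 − (3/2)·R2: [0, 0, 0]
2 nonzero rows, so rank(P) = 2.
P has 3 columns; by rank–nullity, nullity = 3 − 2 = 1.

1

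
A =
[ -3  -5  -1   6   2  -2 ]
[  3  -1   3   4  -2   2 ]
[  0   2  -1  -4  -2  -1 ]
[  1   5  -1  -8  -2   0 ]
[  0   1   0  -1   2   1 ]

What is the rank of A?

3

Row reduce to echelon form.
R2 ← R2 + R1: [0, -6, 2, 10, 0, 0]
R4 ← R4 + (1/3)·R1: [0, 10/3, -4/3, -6, -4/3, -2/3]
R3 ← R3 + (1/3)·R2: [0, 0, -1/3, -2/3, -2, -1]
R4 ← R4 + (5/9)·R2: [0, 0, -2/9, -4/9, -4/3, -2/3]
R5 ← R5 + (1/6)·R2: [0, 0, 1/3, 2/3, 2, 1]
R4 ← R4 − (2/3)·R3: [0, 0, 0, 0, 0, 0]
R5 ← R5 + R3: [0, 0, 0, 0, 0, 0]
Echelon form has 3 nonzero rows, so rank(A) = 3.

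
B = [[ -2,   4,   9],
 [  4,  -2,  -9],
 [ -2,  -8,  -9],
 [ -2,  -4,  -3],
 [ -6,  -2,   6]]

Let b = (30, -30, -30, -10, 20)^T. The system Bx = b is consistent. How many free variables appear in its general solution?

1

Row reduce the augmented matrix [B | b].
R2 ← R2 + (2)·R1: [0, 6, 9, 30]
R3 ← R3 − R1: [0, -12, -18, -60]
R4 ← R4 − R1: [0, -8, -12, -40]
R5 ← R5 − (3)·R1: [0, -14, -21, -70]
R3 ← R3 + (2)·R2: [0, 0, 0, 0]
R4 ← R4 + (4/3)·R2: [0, 0, 0, 0]
R5 ← R5 + (7/3)·R2: [0, 0, 0, 0]
The echelon form has 2 nonzero rows, and every pivot lies in the first 3 columns, so rank(B) = rank([B|b]) = 2.
The system is consistent.
Free variables = (unknowns) − (rank) = 3 − 2 = 1.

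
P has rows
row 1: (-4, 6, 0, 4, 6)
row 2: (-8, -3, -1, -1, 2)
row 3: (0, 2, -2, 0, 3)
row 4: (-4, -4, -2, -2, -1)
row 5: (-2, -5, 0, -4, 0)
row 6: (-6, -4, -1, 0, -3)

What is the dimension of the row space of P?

4

Row reduce to echelon form.
R2 ← R2 − (2)·R1: [0, -15, -1, -9, -10]
R4 ← R4 − R1: [0, -10, -2, -6, -7]
R5 ← R5 − (1/2)·R1: [0, -8, 0, -6, -3]
R6 ← R6 − (3/2)·R1: [0, -13, -1, -6, -12]
R3 ← R3 + (2/15)·R2: [0, 0, -32/15, -6/5, 5/3]
R4 ← R4 − (2/3)·R2: [0, 0, -4/3, 0, -1/3]
R5 ← R5 − (8/15)·R2: [0, 0, 8/15, -6/5, 7/3]
R6 ← R6 − (13/15)·R2: [0, 0, -2/15, 9/5, -10/3]
R4 ← R4 − (5/8)·R3: [0, 0, 0, 3/4, -11/8]
R5 ← R5 + (1/4)·R3: [0, 0, 0, -3/2, 11/4]
R6 ← R6 − (1/16)·R3: [0, 0, 0, 15/8, -55/16]
R5 ← R5 + (2)·R4: [0, 0, 0, 0, 0]
R6 ← R6 − (5/2)·R4: [0, 0, 0, 0, 0]
Echelon form has 4 nonzero rows, so rank(P) = 4.
The row space has dimension equal to the rank: 4.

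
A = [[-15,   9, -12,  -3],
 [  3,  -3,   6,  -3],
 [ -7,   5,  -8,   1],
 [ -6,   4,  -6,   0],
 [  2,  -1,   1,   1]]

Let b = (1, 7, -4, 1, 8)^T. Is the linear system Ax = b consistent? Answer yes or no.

no

Row reduce the augmented matrix [A | b].
R2 ← R2 + (1/5)·R1: [0, -6/5, 18/5, -18/5, 36/5]
R3 ← R3 − (7/15)·R1: [0, 4/5, -12/5, 12/5, -67/15]
R4 ← R4 − (2/5)·R1: [0, 2/5, -6/5, 6/5, 3/5]
R5 ← R5 + (2/15)·R1: [0, 1/5, -3/5, 3/5, 122/15]
R3 ← R3 + (2/3)·R2: [0, 0, 0, 0, 1/3]
R4 ← R4 + (1/3)·R2: [0, 0, 0, 0, 3]
R5 ← R5 + (1/6)·R2: [0, 0, 0, 0, 28/3]
R4 ← R4 − (9)·R3: [0, 0, 0, 0, 0]
R5 ← R5 − (28)·R3: [0, 0, 0, 0, 0]
The echelon form has 3 nonzero rows; the last pivot sits in the augmented column, so rank(A) = 2 but rank([A|b]) = 3.
Since the ranks differ, the system is inconsistent.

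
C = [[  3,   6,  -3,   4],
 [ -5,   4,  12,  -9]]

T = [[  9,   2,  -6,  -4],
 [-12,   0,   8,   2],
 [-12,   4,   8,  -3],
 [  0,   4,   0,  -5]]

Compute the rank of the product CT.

First compute CT:
[[ -9,  10,   6, -11],
 [-237,   2, 158,  37]]
Now row reduce the product.
R2 ← R2 − (79/3)·R1: [0, -784/3, 0, 980/3]
2 nonzero rows, so rank(CT) = 2.

2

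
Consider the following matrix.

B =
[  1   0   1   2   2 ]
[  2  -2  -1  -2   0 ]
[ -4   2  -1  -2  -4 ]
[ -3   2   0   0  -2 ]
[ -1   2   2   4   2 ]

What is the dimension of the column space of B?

2

Row reduce to echelon form.
R2 ← R2 − (2)·R1: [0, -2, -3, -6, -4]
R3 ← R3 + (4)·R1: [0, 2, 3, 6, 4]
R4 ← R4 + (3)·R1: [0, 2, 3, 6, 4]
R5 ← R5 + R1: [0, 2, 3, 6, 4]
R3 ← R3 + R2: [0, 0, 0, 0, 0]
R4 ← R4 + R2: [0, 0, 0, 0, 0]
R5 ← R5 + R2: [0, 0, 0, 0, 0]
Echelon form has 2 nonzero rows, so rank(B) = 2.
The column space has dimension equal to the rank: 2.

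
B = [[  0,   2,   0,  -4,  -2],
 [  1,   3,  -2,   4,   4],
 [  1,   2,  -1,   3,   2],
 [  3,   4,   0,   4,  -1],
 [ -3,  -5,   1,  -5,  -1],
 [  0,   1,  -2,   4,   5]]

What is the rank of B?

3

Row reduce to echelon form.
Swap R1 ↔ R2
R3 ← R3 − R1: [0, -1, 1, -1, -2]
R4 ← R4 − (3)·R1: [0, -5, 6, -8, -13]
R5 ← R5 + (3)·R1: [0, 4, -5, 7, 11]
R3 ← R3 + (1/2)·R2: [0, 0, 1, -3, -3]
R4 ← R4 + (5/2)·R2: [0, 0, 6, -18, -18]
R5 ← R5 − (2)·R2: [0, 0, -5, 15, 15]
R6 ← R6 − (1/2)·R2: [0, 0, -2, 6, 6]
R4 ← R4 − (6)·R3: [0, 0, 0, 0, 0]
R5 ← R5 + (5)·R3: [0, 0, 0, 0, 0]
R6 ← R6 + (2)·R3: [0, 0, 0, 0, 0]
Echelon form has 3 nonzero rows, so rank(B) = 3.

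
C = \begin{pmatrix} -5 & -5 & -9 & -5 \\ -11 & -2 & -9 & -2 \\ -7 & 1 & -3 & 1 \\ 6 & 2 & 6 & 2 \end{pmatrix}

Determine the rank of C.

Row reduce to echelon form.
R2 ← R2 − (11/5)·R1: [0, 9, 54/5, 9]
R3 ← R3 − (7/5)·R1: [0, 8, 48/5, 8]
R4 ← R4 + (6/5)·R1: [0, -4, -24/5, -4]
R3 ← R3 − (8/9)·R2: [0, 0, 0, 0]
R4 ← R4 + (4/9)·R2: [0, 0, 0, 0]
Echelon form has 2 nonzero rows, so rank(C) = 2.

2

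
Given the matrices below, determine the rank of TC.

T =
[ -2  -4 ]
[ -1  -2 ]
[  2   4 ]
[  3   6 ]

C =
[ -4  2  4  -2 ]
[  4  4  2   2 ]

1

First compute TC:
[[ -8, -20, -16,  -4],
 [ -4, -10,  -8,  -2],
 [  8,  20,  16,   4],
 [ 12,  30,  24,   6]]
Now row reduce the product.
R2 ← R2 − (1/2)·R1: [0, 0, 0, 0]
R3 ← R3 + R1: [0, 0, 0, 0]
R4 ← R4 + (3/2)·R1: [0, 0, 0, 0]
1 nonzero row, so rank(TC) = 1.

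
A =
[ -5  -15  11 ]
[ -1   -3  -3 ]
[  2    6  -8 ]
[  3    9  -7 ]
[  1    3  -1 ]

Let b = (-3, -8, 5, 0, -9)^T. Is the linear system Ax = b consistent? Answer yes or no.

Row reduce the augmented matrix [A | b].
R2 ← R2 − (1/5)·R1: [0, 0, -26/5, -37/5]
R3 ← R3 + (2/5)·R1: [0, 0, -18/5, 19/5]
R4 ← R4 + (3/5)·R1: [0, 0, -2/5, -9/5]
R5 ← R5 + (1/5)·R1: [0, 0, 6/5, -48/5]
R3 ← R3 − (9/13)·R2: [0, 0, 0, 116/13]
R4 ← R4 − (1/13)·R2: [0, 0, 0, -16/13]
R5 ← R5 + (3/13)·R2: [0, 0, 0, -147/13]
R4 ← R4 + (4/29)·R3: [0, 0, 0, 0]
R5 ← R5 + (147/116)·R3: [0, 0, 0, 0]
The echelon form has 3 nonzero rows; the last pivot sits in the augmented column, so rank(A) = 2 but rank([A|b]) = 3.
Since the ranks differ, the system is inconsistent.

no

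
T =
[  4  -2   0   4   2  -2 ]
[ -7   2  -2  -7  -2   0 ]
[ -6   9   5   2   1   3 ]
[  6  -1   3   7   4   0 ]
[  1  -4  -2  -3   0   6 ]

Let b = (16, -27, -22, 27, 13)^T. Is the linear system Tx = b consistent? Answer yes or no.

Row reduce the augmented matrix [T | b].
R2 ← R2 + (7/4)·R1: [0, -3/2, -2, 0, 3/2, -7/2, 1]
R3 ← R3 + (3/2)·R1: [0, 6, 5, 8, 4, 0, 2]
R4 ← R4 − (3/2)·R1: [0, 2, 3, 1, 1, 3, 3]
R5 ← R5 − (1/4)·R1: [0, -7/2, -2, -4, -1/2, 13/2, 9]
R3 ← R3 + (4)·R2: [0, 0, -3, 8, 10, -14, 6]
R4 ← R4 + (4/3)·R2: [0, 0, 1/3, 1, 3, -5/3, 13/3]
R5 ← R5 − (7/3)·R2: [0, 0, 8/3, -4, -4, 44/3, 20/3]
R4 ← R4 + (1/9)·R3: [0, 0, 0, 17/9, 37/9, -29/9, 5]
R5 ← R5 + (8/9)·R3: [0, 0, 0, 28/9, 44/9, 20/9, 12]
R5 ← R5 − (28/17)·R4: [0, 0, 0, 0, -32/17, 128/17, 64/17]
The echelon form has 5 nonzero rows, and every pivot lies in the first 6 columns, so rank(T) = rank([T|b]) = 5.
The system is consistent.

yes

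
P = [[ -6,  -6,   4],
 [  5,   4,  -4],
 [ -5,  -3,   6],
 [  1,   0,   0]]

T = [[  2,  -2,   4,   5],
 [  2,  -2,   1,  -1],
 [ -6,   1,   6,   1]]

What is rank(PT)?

3

First compute PT:
[[-48,  28,  -6, -20],
 [ 42, -22,   0,  17],
 [-52,  22,  13, -16],
 [  2,  -2,   4,   5]]
Now row reduce the product.
R2 ← R2 + (7/8)·R1: [0, 5/2, -21/4, -1/2]
R3 ← R3 − (13/12)·R1: [0, -25/3, 39/2, 17/3]
R4 ← R4 + (1/24)·R1: [0, -5/6, 15/4, 25/6]
R3 ← R3 + (10/3)·R2: [0, 0, 2, 4]
R4 ← R4 + (1/3)·R2: [0, 0, 2, 4]
R4 ← R4 − R3: [0, 0, 0, 0]
3 nonzero rows, so rank(PT) = 3.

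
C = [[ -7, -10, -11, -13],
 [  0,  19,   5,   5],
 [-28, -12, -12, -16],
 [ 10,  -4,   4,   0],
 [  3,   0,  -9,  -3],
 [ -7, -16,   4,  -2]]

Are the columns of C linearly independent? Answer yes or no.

yes

Row reduce C to echelon form.
R3 ← R3 − (4)·R1: [0, 28, 32, 36]
R4 ← R4 + (10/7)·R1: [0, -128/7, -82/7, -130/7]
R5 ← R5 + (3/7)·R1: [0, -30/7, -96/7, -60/7]
R6 ← R6 − R1: [0, -6, 15, 11]
R3 ← R3 − (28/19)·R2: [0, 0, 468/19, 544/19]
R4 ← R4 + (128/133)·R2: [0, 0, -918/133, -1830/133]
R5 ← R5 + (30/133)·R2: [0, 0, -1674/133, -990/133]
R6 ← R6 + (6/19)·R2: [0, 0, 315/19, 239/19]
R4 ← R4 + (51/182)·R3: [0, 0, 0, -522/91]
R5 ← R5 + (93/182)·R3: [0, 0, 0, 654/91]
R6 ← R6 − (35/52)·R3: [0, 0, 0, -87/13]
R5 ← R5 + (109/87)·R4: [0, 0, 0, 0]
R6 ← R6 − (7/6)·R4: [0, 0, 0, 0]
4 pivots among 4 columns.
Every column is a pivot column, so the columns are linearly independent.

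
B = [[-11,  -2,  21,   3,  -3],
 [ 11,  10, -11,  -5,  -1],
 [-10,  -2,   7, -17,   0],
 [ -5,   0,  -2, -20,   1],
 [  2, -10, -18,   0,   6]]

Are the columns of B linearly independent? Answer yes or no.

Row reduce B to echelon form.
R2 ← R2 + R1: [0, 8, 10, -2, -4]
R3 ← R3 − (10/11)·R1: [0, -2/11, -133/11, -217/11, 30/11]
R4 ← R4 − (5/11)·R1: [0, 10/11, -127/11, -235/11, 26/11]
R5 ← R5 + (2/11)·R1: [0, -114/11, -156/11, 6/11, 60/11]
R3 ← R3 + (1/44)·R2: [0, 0, -261/22, -435/22, 29/11]
R4 ← R4 − (5/44)·R2: [0, 0, -279/22, -465/22, 31/11]
R5 ← R5 + (57/44)·R2: [0, 0, -27/22, -45/22, 3/11]
R4 ← R4 − (31/29)·R3: [0, 0, 0, 0, 0]
R5 ← R5 − (3/29)·R3: [0, 0, 0, 0, 0]
3 pivots among 5 columns.
Only 3 < 5 pivot columns, so the columns are linearly dependent.

no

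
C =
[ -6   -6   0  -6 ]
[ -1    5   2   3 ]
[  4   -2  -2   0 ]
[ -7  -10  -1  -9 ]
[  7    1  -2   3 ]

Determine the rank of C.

Row reduce to echelon form.
R2 ← R2 − (1/6)·R1: [0, 6, 2, 4]
R3 ← R3 + (2/3)·R1: [0, -6, -2, -4]
R4 ← R4 − (7/6)·R1: [0, -3, -1, -2]
R5 ← R5 + (7/6)·R1: [0, -6, -2, -4]
R3 ← R3 + R2: [0, 0, 0, 0]
R4 ← R4 + (1/2)·R2: [0, 0, 0, 0]
R5 ← R5 + R2: [0, 0, 0, 0]
Echelon form has 2 nonzero rows, so rank(C) = 2.

2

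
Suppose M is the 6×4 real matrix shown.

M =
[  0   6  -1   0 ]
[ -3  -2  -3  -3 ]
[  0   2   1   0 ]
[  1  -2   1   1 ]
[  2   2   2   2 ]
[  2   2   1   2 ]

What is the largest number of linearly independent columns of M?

3

Row reduce to echelon form.
Swap R1 ↔ R2
R4 ← R4 + (1/3)·R1: [0, -8/3, 0, 0]
R5 ← R5 + (2/3)·R1: [0, 2/3, 0, 0]
R6 ← R6 + (2/3)·R1: [0, 2/3, -1, 0]
R3 ← R3 − (1/3)·R2: [0, 0, 4/3, 0]
R4 ← R4 + (4/9)·R2: [0, 0, -4/9, 0]
R5 ← R5 − (1/9)·R2: [0, 0, 1/9, 0]
R6 ← R6 − (1/9)·R2: [0, 0, -8/9, 0]
R4 ← R4 + (1/3)·R3: [0, 0, 0, 0]
R5 ← R5 − (1/12)·R3: [0, 0, 0, 0]
R6 ← R6 + (2/3)·R3: [0, 0, 0, 0]
Echelon form has 3 nonzero rows, so rank(M) = 3.
The rank gives the maximum number of linearly independent columns: 3.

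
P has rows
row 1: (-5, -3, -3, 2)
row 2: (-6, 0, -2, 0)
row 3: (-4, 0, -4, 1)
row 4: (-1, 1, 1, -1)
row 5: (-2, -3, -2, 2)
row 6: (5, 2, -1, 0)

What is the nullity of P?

1

Row reduce to echelon form.
R2 ← R2 − (6/5)·R1: [0, 18/5, 8/5, -12/5]
R3 ← R3 − (4/5)·R1: [0, 12/5, -8/5, -3/5]
R4 ← R4 − (1/5)·R1: [0, 8/5, 8/5, -7/5]
R5 ← R5 − (2/5)·R1: [0, -9/5, -4/5, 6/5]
R6 ← R6 + R1: [0, -1, -4, 2]
R3 ← R3 − (2/3)·R2: [0, 0, -8/3, 1]
R4 ← R4 − (4/9)·R2: [0, 0, 8/9, -1/3]
R5 ← R5 + (1/2)·R2: [0, 0, 0, 0]
R6 ← R6 + (5/18)·R2: [0, 0, -32/9, 4/3]
R4 ← R4 + (1/3)·R3: [0, 0, 0, 0]
R6 ← R6 − (4/3)·R3: [0, 0, 0, 0]
3 nonzero rows, so rank(P) = 3.
P has 4 columns; by rank–nullity, nullity = 4 − 3 = 1.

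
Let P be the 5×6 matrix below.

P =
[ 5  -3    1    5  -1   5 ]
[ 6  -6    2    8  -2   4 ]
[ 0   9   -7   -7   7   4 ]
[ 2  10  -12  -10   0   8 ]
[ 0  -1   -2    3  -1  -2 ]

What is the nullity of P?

1

Row reduce to echelon form.
R2 ← R2 − (6/5)·R1: [0, -12/5, 4/5, 2, -4/5, -2]
R4 ← R4 − (2/5)·R1: [0, 56/5, -62/5, -12, 2/5, 6]
R3 ← R3 + (15/4)·R2: [0, 0, -4, 1/2, 4, -7/2]
R4 ← R4 + (14/3)·R2: [0, 0, -26/3, -8/3, -10/3, -10/3]
R5 ← R5 − (5/12)·R2: [0, 0, -7/3, 13/6, -2/3, -7/6]
R4 ← R4 − (13/6)·R3: [0, 0, 0, -15/4, -12, 17/4]
R5 ← R5 − (7/12)·R3: [0, 0, 0, 15/8, -3, 7/8]
R5 ← R5 + (1/2)·R4: [0, 0, 0, 0, -9, 3]
5 nonzero rows, so rank(P) = 5.
P has 6 columns; by rank–nullity, nullity = 6 − 5 = 1.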